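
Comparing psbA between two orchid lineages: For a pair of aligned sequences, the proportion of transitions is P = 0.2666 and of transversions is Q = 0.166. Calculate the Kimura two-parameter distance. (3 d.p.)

Under the Kimura two-parameter model, d = −½ ln(1 − 2P − Q) − ¼ ln(1 − 2Q).
1 − 2P − Q = 0.3008, giving −½ ln(0.3008) = 0.600655.
1 − 2Q = 0.668, giving −¼ ln(0.668) = 0.100867.
d = 0.600655 + 0.100867 = 0.701522.

0.702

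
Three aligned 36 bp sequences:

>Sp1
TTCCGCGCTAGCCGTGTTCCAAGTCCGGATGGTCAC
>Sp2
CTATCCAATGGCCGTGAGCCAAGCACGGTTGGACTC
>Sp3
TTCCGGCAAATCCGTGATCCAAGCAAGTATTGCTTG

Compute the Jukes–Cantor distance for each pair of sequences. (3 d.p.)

d(Sp1,Sp2) = 0.548, d(Sp1,Sp3) = 0.608, d(Sp2,Sp3) = 0.745

Sp1–Sp2: 14/36 sites differ → p ≈ 0.388889, d = −0.75 ln(1 − 0.518519) = 0.548166 ≈ 0.548.
Sp1–Sp3: 15/36 sites differ → p ≈ 0.416667, d = −0.75 ln(1 − 0.555556) = 0.608198 ≈ 0.608.
Sp2–Sp3: 17/36 sites differ → p ≈ 0.472222, d = −0.75 ln(1 − 0.629629) = 0.744938 ≈ 0.745.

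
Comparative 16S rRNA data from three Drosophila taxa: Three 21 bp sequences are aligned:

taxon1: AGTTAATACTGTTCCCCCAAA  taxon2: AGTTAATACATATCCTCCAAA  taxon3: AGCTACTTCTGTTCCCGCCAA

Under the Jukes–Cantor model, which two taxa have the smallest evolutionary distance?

taxon1–taxon2: 4/21 differ, p = 0.190, d = 0.220.
taxon1–taxon3: 5/21 differ, p = 0.238, d = 0.286.
taxon2–taxon3: 9/21 differ, p = 0.429, d = 0.635.
The smallest distance is between taxon1 and taxon2.

taxon1 and taxon2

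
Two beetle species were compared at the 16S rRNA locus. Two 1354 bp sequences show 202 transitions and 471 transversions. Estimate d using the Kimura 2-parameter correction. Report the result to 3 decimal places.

P = 202/1354 ≈ 0.149188 and Q = 471/1354 ≈ 0.347858.
Under the Kimura two-parameter model, d = −½ ln(1 − 2P − Q) − ¼ ln(1 − 2Q).
1 − 2P − Q = 0.353766, giving −½ ln(0.353766) = 0.519560.
1 − 2Q = 0.304284, giving −¼ ln(0.304284) = 0.297448.
d = 0.519560 + 0.297448 = 0.817008.

0.817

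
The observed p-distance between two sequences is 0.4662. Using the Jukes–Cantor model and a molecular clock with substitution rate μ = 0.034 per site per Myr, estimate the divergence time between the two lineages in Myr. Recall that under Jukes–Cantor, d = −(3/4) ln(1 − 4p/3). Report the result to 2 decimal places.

d = −(3/4) ln(1 − 4p/3) = −0.75 ln(1 − 0.6216) = −0.75 ln(0.3784)
  = −0.75 × (-0.971803) = 0.728852 substitutions/site.
Under a molecular clock d = 2μt, so t = d/(2μ) = 0.728852 / (2 × 0.034) = 10.72 Myr.

10.72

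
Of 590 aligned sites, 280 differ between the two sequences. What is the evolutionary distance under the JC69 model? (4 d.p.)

0.7513

p = 280/590 ≈ 0.474576.
d = −(3/4) ln(1 − 4p/3) = −0.75 ln(1 − 0.632768) = −0.75 ln(0.367232)
  = −0.75 × (-1.001761) = 0.751321 substitutions/site.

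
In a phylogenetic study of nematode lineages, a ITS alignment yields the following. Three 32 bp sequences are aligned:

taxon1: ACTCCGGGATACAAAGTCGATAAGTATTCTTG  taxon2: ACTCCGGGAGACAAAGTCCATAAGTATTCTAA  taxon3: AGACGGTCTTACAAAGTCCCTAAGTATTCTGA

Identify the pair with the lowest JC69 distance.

taxon1–taxon2: 4/32 differ, p = 0.125, d = 0.137.
taxon1–taxon3: 10/32 differ, p = 0.313, d = 0.404.
taxon2–taxon3: 9/32 differ, p = 0.281, d = 0.353.
The smallest distance is between taxon1 and taxon2.

taxon1 and taxon2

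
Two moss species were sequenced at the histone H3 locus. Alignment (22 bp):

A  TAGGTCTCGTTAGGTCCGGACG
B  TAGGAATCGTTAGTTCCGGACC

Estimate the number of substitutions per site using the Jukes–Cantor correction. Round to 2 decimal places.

The sequences differ at 4 of 22 sites (5, 6, 14, 22), so p = 4/22 ≈ 0.181818.
d = −(3/4) ln(1 − 4p/3) = −0.75 ln(1 − 0.242424) = −0.75 ln(0.757576)
  = −0.75 × (-0.277631) = 0.208223 substitutions/site.

0.21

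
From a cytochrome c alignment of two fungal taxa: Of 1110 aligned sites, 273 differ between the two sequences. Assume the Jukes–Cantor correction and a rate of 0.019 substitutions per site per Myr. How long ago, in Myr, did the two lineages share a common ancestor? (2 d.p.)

7.84

p = 273/1110 ≈ 0.245946.
d = −(3/4) ln(1 − 4p/3) = −0.75 ln(1 − 0.327928) = −0.75 ln(0.672072)
  = −0.75 × (-0.397390) = 0.298043 substitutions/site.
Under a molecular clock d = 2μt, so t = d/(2μ) = 0.298043 / (2 × 0.019) = 7.84 Myr.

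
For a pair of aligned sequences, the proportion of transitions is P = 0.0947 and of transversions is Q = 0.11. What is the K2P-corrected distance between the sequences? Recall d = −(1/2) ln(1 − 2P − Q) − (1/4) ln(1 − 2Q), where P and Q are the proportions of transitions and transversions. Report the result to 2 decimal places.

0.24

Under the Kimura two-parameter model, d = −½ ln(1 − 2P − Q) − ¼ ln(1 − 2Q).
1 − 2P − Q = 0.7006, giving −½ ln(0.7006) = 0.177909.
1 − 2Q = 0.78, giving −¼ ln(0.78) = 0.062115.
d = 0.177909 + 0.062115 = 0.240024.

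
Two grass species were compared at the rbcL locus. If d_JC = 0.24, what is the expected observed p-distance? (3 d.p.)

p = (3/4)(1 − e^(−4d/3)) = 0.75 × (1 − e^(-0.32)) = 0.75 × (1 − 0.726149) = 0.205388.

0.205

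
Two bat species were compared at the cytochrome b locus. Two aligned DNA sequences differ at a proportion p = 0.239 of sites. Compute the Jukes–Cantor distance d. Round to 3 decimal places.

0.288

d = −(3/4) ln(1 − 4p/3) = −0.75 ln(1 − 0.318667) = −0.75 ln(0.681333)
  = −0.75 × (-0.383704) = 0.287778 substitutions/site.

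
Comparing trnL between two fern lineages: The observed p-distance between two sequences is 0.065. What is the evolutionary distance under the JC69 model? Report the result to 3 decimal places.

0.068

d = −(3/4) ln(1 − 4p/3) = −0.75 ln(1 − 0.086667) = −0.75 ln(0.913333)
  = −0.75 × (-0.090655) = 0.067991 substitutions/site.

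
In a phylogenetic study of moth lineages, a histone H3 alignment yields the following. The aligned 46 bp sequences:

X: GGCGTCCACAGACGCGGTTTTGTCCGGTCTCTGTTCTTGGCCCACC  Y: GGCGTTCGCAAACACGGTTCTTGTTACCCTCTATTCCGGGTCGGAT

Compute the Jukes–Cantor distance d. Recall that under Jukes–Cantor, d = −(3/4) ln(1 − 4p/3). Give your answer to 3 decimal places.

The sequences differ at 20 of 46 sites, so p = 20/46 ≈ 0.434783.
d = −(3/4) ln(1 − 4p/3) = −0.75 ln(1 − 0.579711) = −0.75 ln(0.420289)
  = −0.75 × (-0.866813) = 0.650110 substitutions/site.

0.650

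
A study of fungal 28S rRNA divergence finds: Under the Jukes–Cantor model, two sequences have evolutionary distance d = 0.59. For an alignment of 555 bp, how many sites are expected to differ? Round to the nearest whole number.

Invert JC69: p = (3/4)(1 − e^(−4d/3)) = 0.75 × (1 − e^(-0.786667)) = 0.75 × (1 − 0.455360) = 0.408480.
Expected differing sites = pL ≈ 0.408480 × 555 = 226.7064 ≈ 227.

227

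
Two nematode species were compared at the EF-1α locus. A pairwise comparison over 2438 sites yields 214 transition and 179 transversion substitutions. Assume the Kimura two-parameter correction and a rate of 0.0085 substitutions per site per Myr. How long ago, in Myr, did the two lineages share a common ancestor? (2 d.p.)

P = 214/2438 ≈ 0.087777 and Q = 179/2438 ≈ 0.073421.
Under the Kimura two-parameter model, d = −½ ln(1 − 2P − Q) − ¼ ln(1 − 2Q).
1 − 2P − Q = 0.751025, giving −½ ln(0.751025) = 0.143158.
1 − 2Q = 0.853158, giving −¼ ln(0.853158) = 0.039703.
d = 0.143158 + 0.039703 = 0.182861.
Under a molecular clock d = 2μt, so t = d/(2μ) = 0.182861 / (2 × 0.0085) = 10.76 Myr.

10.76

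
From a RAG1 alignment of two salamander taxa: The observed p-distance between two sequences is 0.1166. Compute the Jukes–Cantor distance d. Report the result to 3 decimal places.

0.127

d = −(3/4) ln(1 − 4p/3) = −0.75 ln(1 − 0.155467) = −0.75 ln(0.844533)
  = −0.75 × (-0.168971) = 0.126728 substitutions/site.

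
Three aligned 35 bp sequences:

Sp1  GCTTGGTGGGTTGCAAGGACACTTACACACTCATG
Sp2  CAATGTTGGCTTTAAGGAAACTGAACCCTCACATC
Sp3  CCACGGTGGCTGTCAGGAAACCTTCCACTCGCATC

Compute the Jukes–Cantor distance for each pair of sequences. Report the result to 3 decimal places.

Sp1–Sp2: 18/35 sites differ → p ≈ 0.514286, d = −0.75 ln(1 − 0.685715) = 0.868091 ≈ 0.868.
Sp1–Sp3: 14/35 sites differ → p = 0.4, d = −0.75 ln(1 − 0.533333) = 0.571605 ≈ 0.572.
Sp2–Sp3: 11/35 sites differ → p ≈ 0.314286, d = −0.75 ln(1 − 0.419048) = 0.407315 ≈ 0.407.

d(Sp1,Sp2) = 0.868, d(Sp1,Sp3) = 0.572, d(Sp2,Sp3) = 0.407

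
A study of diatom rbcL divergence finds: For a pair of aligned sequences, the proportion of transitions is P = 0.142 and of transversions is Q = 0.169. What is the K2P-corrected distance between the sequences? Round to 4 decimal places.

Under the Kimura two-parameter model, d = −½ ln(1 − 2P − Q) − ¼ ln(1 − 2Q).
1 − 2P − Q = 0.547, giving −½ ln(0.547) = 0.301653.
1 − 2Q = 0.662, giving −¼ ln(0.662) = 0.103122.
d = 0.301653 + 0.103122 = 0.404775.

0.4048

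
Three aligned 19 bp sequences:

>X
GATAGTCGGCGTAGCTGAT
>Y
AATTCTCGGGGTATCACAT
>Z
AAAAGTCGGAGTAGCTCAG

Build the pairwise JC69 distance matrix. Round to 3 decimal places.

d(X,Y) = 0.507, d(X,Z) = 0.324, d(Y,Z) = 0.507

X–Y: 7/19 sites differ → p ≈ 0.368421, d = −0.75 ln(1 − 0.491228) = 0.506816 ≈ 0.507.
X–Z: 5/19 sites differ → p ≈ 0.263158, d = −0.75 ln(1 − 0.350877) = 0.324100 ≈ 0.324.
Y–Z: 7/19 sites differ → p ≈ 0.368421, d = −0.75 ln(1 − 0.491228) = 0.506816 ≈ 0.507.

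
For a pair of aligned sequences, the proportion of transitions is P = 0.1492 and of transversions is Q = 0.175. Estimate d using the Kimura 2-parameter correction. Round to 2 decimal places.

0.43

Under the Kimura two-parameter model, d = −½ ln(1 − 2P − Q) − ¼ ln(1 − 2Q).
1 − 2P − Q = 0.5266, giving −½ ln(0.5266) = 0.320657.
1 − 2Q = 0.65, giving −¼ ln(0.65) = 0.107696.
d = 0.320657 + 0.107696 = 0.428353.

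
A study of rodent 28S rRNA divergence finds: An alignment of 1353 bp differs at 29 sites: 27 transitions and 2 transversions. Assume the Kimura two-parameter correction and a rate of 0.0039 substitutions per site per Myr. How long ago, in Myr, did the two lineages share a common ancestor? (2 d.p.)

2.80

P = 27/1353 ≈ 0.019956 and Q = 2/1353 ≈ 0.001478.
Under the Kimura two-parameter model, d = −½ ln(1 − 2P − Q) − ¼ ln(1 − 2Q).
1 − 2P − Q = 0.95861, giving −½ ln(0.95861) = 0.021135.
1 − 2Q = 0.997044, giving −¼ ln(0.997044) = 0.000740.
d = 0.021135 + 0.000740 = 0.021875.
Under a molecular clock d = 2μt, so t = d/(2μ) = 0.021875 / (2 × 0.0039) = 2.80 Myr.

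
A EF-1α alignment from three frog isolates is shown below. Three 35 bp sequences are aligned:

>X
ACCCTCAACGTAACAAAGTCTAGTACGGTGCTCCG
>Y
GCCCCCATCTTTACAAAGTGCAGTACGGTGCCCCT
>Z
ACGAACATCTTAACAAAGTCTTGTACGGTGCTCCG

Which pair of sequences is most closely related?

X and Z

X–Y: 9/35 differ, p = 0.257, d = 0.315.
X–Z: 6/35 differ, p = 0.171, d = 0.195.
Y–Z: 10/35 differ, p = 0.286, d = 0.360.
The smallest distance is between X and Z.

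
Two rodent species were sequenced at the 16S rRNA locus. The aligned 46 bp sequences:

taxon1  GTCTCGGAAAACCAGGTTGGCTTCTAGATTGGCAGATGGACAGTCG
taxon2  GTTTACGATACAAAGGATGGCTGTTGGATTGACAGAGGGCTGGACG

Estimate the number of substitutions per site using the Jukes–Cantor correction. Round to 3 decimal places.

The sequences differ at 17 of 46 sites, so p = 17/46 ≈ 0.369565.
d = −(3/4) ln(1 − 4p/3) = −0.75 ln(1 − 0.492753) = −0.75 ln(0.507247)
  = −0.75 × (-0.678757) = 0.509068 substitutions/site.

0.509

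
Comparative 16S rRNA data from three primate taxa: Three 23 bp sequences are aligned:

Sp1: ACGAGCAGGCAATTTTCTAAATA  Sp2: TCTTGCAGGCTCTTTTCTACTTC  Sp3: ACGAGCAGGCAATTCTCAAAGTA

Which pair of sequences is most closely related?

Sp1–Sp2: 8/23 differ, p = 0.348, d = 0.467.
Sp1–Sp3: 3/23 differ, p = 0.130, d = 0.143.
Sp2–Sp3: 10/23 differ, p = 0.435, d = 0.650.
The smallest distance is between Sp1 and Sp3.

Sp1 and Sp3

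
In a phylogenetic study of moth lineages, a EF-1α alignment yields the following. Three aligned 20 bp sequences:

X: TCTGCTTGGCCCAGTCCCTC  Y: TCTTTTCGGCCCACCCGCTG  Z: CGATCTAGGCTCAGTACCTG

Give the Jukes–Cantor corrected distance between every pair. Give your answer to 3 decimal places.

X–Y: 7/20 sites differ → p = 0.35, d = −0.75 ln(1 − 0.466667) = 0.471457 ≈ 0.471.
X–Z: 8/20 sites differ → p = 0.4, d = −0.75 ln(1 − 0.533333) = 0.571605 ≈ 0.572.
Y–Z: 10/20 sites differ → p = 0.5, d = −0.75 ln(1 − 0.666667) = 0.823960 ≈ 0.824.

d(X,Y) = 0.471, d(X,Z) = 0.572, d(Y,Z) = 0.824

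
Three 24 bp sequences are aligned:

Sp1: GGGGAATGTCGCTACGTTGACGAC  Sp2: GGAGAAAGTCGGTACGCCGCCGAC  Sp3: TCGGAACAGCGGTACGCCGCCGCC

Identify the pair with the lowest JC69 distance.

Sp1 and Sp2

Sp1–Sp2: 6/24 differ, p = 0.250, d = 0.304.
Sp1–Sp3: 10/24 differ, p = 0.417, d = 0.608.
Sp2–Sp3: 7/24 differ, p = 0.292, d = 0.369.
The smallest distance is between Sp1 and Sp2.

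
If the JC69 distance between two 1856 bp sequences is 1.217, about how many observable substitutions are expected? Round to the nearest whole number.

1117

Invert JC69: p = (3/4)(1 − e^(−4d/3)) = 0.75 × (1 − e^(-1.622667)) = 0.75 × (1 − 0.197372) = 0.601971.
Expected differing sites = pL ≈ 0.601971 × 1856 = 1117.258176 ≈ 1117.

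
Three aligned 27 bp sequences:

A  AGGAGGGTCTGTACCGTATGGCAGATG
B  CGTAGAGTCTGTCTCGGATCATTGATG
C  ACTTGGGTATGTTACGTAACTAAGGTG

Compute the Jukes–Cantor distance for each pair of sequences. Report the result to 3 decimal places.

A–B: 10/27 sites differ → p ≈ 0.37037, d = −0.75 ln(1 − 0.493827) = 0.510658 ≈ 0.511.
A–C: 11/27 sites differ → p ≈ 0.407407, d = −0.75 ln(1 − 0.543209) = 0.587647 ≈ 0.588.
B–C: 13/27 sites differ → p ≈ 0.481481, d = −0.75 ln(1 − 0.641975) = 0.770364 ≈ 0.770.

d(A,B) = 0.511, d(A,C) = 0.588, d(B,C) = 0.770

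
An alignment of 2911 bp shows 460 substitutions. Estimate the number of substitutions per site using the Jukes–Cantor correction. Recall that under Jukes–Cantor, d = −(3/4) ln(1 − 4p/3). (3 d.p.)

0.177

p = 460/2911 ≈ 0.158021.
d = −(3/4) ln(1 − 4p/3) = −0.75 ln(1 − 0.210695) = −0.75 ln(0.789305)
  = −0.75 × (-0.236602) = 0.177452 substitutions/site.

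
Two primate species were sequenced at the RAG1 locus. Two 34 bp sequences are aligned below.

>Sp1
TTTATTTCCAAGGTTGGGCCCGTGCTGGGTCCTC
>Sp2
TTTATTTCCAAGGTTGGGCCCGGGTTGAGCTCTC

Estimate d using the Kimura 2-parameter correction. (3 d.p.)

0.169

Of 34 sites, 4 differences are transitions and 1 are transversions, so P = 4/34 ≈ 0.117647 and Q = 1/34 ≈ 0.029412.
Under the Kimura two-parameter model, d = −½ ln(1 − 2P − Q) − ¼ ln(1 − 2Q).
1 − 2P − Q = 0.735294, giving −½ ln(0.735294) = 0.153742.
1 − 2Q = 0.941176, giving −¼ ln(0.941176) = 0.015156.
d = 0.153742 + 0.015156 = 0.168898.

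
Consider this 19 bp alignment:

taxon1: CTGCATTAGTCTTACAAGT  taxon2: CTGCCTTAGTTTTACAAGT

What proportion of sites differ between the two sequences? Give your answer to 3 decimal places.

0.105

The sequences differ at 2 of 19 positions (sites 5, 11).
p = 2/19 = 0.105263… ≈ 0.105 (to 3 d.p.).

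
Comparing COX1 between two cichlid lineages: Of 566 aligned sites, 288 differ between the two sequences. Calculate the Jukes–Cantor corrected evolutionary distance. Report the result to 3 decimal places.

p = 288/566 ≈ 0.508834.
d = −(3/4) ln(1 − 4p/3) = −0.75 ln(1 − 0.678445) = −0.75 ln(0.321555)
  = −0.75 × (-1.134587) = 0.850940 substitutions/site.

0.851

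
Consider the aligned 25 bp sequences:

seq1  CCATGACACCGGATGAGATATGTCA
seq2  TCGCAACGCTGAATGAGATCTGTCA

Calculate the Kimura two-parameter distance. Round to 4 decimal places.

0.4790

Of 25 sites, 7 differences are transitions and 1 are transversions, so P = 7/25 = 0.28 and Q = 1/25 = 0.04.
Under the Kimura two-parameter model, d = −½ ln(1 − 2P − Q) − ¼ ln(1 − 2Q).
1 − 2P − Q = 0.4, giving −½ ln(0.4) = 0.458145.
1 − 2Q = 0.92, giving −¼ ln(0.92) = 0.020845.
d = 0.458145 + 0.020845 = 0.478990.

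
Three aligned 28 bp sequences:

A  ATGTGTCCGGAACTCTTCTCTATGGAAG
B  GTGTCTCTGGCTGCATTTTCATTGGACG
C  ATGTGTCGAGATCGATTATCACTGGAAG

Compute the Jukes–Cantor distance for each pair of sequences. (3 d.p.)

d(A,B) = 0.635, d(A,C) = 0.360, d(B,C) = 0.485

A–B: 12/28 sites differ → p ≈ 0.428571, d = −0.75 ln(1 − 0.571428) = 0.635472 ≈ 0.635.
A–C: 8/28 sites differ → p ≈ 0.285714, d = −0.75 ln(1 − 0.380952) = 0.359679 ≈ 0.360.
B–C: 10/28 sites differ → p ≈ 0.357143, d = −0.75 ln(1 − 0.476191) = 0.484971 ≈ 0.485.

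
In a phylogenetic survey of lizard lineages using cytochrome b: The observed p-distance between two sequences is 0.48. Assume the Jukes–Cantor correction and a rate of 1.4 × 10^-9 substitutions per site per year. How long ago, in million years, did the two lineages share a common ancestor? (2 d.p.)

d = −(3/4) ln(1 − 4p/3) = −0.75 ln(1 − 0.64) = −0.75 ln(0.36)
  = −0.75 × (-1.021651) = 0.766238 substitutions/site.
Under a molecular clock d = 2μt, so t = d/(2μ) = 0.766238 / (2 × 1.4 × 10^-9) = 273.66 million years.

273.66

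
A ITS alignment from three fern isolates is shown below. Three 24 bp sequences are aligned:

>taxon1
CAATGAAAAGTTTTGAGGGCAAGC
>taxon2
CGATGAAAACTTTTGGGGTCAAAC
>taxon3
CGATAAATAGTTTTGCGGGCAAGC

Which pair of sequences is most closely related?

taxon1–taxon2: 5/24 differ, p = 0.208, d = 0.244.
taxon1–taxon3: 4/24 differ, p = 0.167, d = 0.188.
taxon2–taxon3: 6/24 differ, p = 0.250, d = 0.304.
The smallest distance is between taxon1 and taxon3.

taxon1 and taxon3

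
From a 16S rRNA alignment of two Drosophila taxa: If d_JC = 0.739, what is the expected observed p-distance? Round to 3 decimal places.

p = (3/4)(1 − e^(−4d/3)) = 0.75 × (1 − e^(-0.985333)) = 0.75 × (1 − 0.373315) = 0.470014.

0.470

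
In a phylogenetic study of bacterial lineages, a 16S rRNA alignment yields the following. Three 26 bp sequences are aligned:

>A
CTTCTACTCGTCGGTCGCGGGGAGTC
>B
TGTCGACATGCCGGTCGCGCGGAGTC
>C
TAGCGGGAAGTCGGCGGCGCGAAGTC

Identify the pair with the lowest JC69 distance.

A and B

A–B: 7/26 differ, p = 0.269, d = 0.334.
A–C: 12/26 differ, p = 0.462, d = 0.717.
B–C: 9/26 differ, p = 0.346, d = 0.464.
The smallest distance is between A and B.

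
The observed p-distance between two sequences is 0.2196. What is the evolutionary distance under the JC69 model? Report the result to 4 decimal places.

d = −(3/4) ln(1 − 4p/3) = −0.75 ln(1 − 0.2928) = −0.75 ln(0.7072)
  = −0.75 × (-0.346442) = 0.259832 substitutions/site.

0.2598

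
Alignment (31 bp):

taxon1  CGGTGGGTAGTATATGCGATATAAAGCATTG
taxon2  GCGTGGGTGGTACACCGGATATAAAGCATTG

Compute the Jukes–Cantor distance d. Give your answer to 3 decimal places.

The sequences differ at 7 of 31 sites (1, 2, 9, 13, 15, 16, 17), so p = 7/31 ≈ 0.225806.
d = −(3/4) ln(1 − 4p/3) = −0.75 ln(1 − 0.301075) = −0.75 ln(0.698925)
  = −0.75 × (-0.358212) = 0.268659 substitutions/site.

0.269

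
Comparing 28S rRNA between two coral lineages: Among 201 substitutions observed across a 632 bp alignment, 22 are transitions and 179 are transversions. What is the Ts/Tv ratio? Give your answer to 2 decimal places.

0.12

R = 22/179 = 0.122905… ≈ 0.12 (to 2 d.p.).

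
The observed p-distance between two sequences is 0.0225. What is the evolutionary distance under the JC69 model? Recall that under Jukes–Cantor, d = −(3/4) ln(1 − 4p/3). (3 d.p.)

0.023

d = −(3/4) ln(1 − 4p/3) = −0.75 ln(1 − 0.03) = −0.75 ln(0.97)
  = −0.75 × (-0.030459) = 0.022844 substitutions/site.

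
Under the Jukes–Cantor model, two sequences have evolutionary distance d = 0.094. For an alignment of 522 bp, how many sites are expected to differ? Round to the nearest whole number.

46

Invert JC69: p = (3/4)(1 − e^(−4d/3)) = 0.75 × (1 − e^(-0.125333)) = 0.75 × (1 − 0.882203) = 0.088348.
Expected differing sites = pL ≈ 0.088348 × 522 = 46.117656 ≈ 46.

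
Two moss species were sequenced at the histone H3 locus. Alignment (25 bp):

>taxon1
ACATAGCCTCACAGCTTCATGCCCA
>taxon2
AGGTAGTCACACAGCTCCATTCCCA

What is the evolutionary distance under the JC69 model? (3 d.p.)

0.289

The sequences differ at 6 of 25 sites (2, 3, 7, 9, 17, 21), so p = 6/25 = 0.24.
d = −(3/4) ln(1 − 4p/3) = −0.75 ln(1 − 0.32) = −0.75 ln(0.68)
  = −0.75 × (-0.385662) = 0.289247 substitutions/site.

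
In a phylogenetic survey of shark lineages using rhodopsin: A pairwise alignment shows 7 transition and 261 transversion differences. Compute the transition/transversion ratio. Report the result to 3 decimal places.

R = 7/261 = 0.026819… ≈ 0.027 (to 3 d.p.).

0.027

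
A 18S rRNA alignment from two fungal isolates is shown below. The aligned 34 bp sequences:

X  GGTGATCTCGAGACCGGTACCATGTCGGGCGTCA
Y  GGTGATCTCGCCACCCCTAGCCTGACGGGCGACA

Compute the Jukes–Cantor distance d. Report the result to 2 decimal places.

0.28

The sequences differ at 8 of 34 sites (11, 12, 16, 17, 20, 22, 25, 32), so p = 8/34 ≈ 0.235294.
d = −(3/4) ln(1 − 4p/3) = −0.75 ln(1 − 0.313725) = −0.75 ln(0.686275)
  = −0.75 × (-0.376477) = 0.282358 substitutions/site.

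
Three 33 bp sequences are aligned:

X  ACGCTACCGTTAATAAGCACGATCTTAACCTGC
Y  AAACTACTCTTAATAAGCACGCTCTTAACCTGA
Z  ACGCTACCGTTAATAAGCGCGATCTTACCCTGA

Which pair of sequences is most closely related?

X and Z

X–Y: 6/33 differ, p = 0.182, d = 0.208.
X–Z: 3/33 differ, p = 0.091, d = 0.097.
Y–Z: 7/33 differ, p = 0.212, d = 0.249.
The smallest distance is between X and Z.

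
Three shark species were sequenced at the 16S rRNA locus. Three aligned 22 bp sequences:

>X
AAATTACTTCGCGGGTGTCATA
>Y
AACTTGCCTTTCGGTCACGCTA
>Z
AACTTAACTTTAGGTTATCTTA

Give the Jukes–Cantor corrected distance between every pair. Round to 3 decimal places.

d(X,Y) = 0.824, d(X,Z) = 0.591, d(Y,Z) = 0.414

X–Y: 11/22 sites differ → p = 0.5, d = −0.75 ln(1 − 0.666667) = 0.823960 ≈ 0.824.
X–Z: 9/22 sites differ → p ≈ 0.409091, d = −0.75 ln(1 − 0.545455) = 0.591344 ≈ 0.591.
Y–Z: 7/22 sites differ → p ≈ 0.318182, d = −0.75 ln(1 − 0.424243) = 0.414052 ≈ 0.414.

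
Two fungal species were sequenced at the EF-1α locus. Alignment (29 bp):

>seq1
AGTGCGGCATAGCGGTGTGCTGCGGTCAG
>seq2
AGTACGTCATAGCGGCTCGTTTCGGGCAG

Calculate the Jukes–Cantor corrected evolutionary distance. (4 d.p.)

The sequences differ at 8 of 29 sites (4, 7, 16, 17, 18, 20, 22, 26), so p = 8/29 ≈ 0.275862.
d = −(3/4) ln(1 − 4p/3) = −0.75 ln(1 − 0.367816) = −0.75 ln(0.632184)
  = −0.75 × (-0.458575) = 0.343931 substitutions/site.

0.3439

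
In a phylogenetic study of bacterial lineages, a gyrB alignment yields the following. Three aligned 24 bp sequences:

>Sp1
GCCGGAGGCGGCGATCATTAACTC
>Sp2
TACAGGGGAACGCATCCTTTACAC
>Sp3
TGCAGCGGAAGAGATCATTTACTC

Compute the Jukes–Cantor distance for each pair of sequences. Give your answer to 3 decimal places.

d(Sp1,Sp2) = 0.824, d(Sp1,Sp3) = 0.441, d(Sp2,Sp3) = 0.369

Sp1–Sp2: 12/24 sites differ → p = 0.5, d = −0.75 ln(1 − 0.666667) = 0.823960 ≈ 0.824.
Sp1–Sp3: 8/24 sites differ → p ≈ 0.333333, d = −0.75 ln(1 − 0.444444) = 0.440839 ≈ 0.441.
Sp2–Sp3: 7/24 sites differ → p ≈ 0.291667, d = −0.75 ln(1 − 0.388889) = 0.369358 ≈ 0.369.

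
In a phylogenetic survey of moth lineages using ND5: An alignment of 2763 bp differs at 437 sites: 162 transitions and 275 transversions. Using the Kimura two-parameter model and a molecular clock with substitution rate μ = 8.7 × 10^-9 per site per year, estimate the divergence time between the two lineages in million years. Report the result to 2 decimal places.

P = 162/2763 ≈ 0.058632 and Q = 275/2763 ≈ 0.099529.
Under the Kimura two-parameter model, d = −½ ln(1 − 2P − Q) − ¼ ln(1 − 2Q).
1 − 2P − Q = 0.783207, giving −½ ln(0.783207) = 0.122179.
1 − 2Q = 0.800942, giving −¼ ln(0.800942) = 0.055492.
d = 0.122179 + 0.055492 = 0.177671.
Under a molecular clock d = 2μt, so t = d/(2μ) = 0.177671 / (2 × 8.7 × 10^-9) = 10.21 million years.

10.21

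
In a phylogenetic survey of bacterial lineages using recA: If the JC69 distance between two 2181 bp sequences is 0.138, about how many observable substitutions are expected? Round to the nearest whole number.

275

Invert JC69: p = (3/4)(1 − e^(−4d/3)) = 0.75 × (1 − e^(-0.184)) = 0.75 × (1 − 0.831936) = 0.126048.
Expected differing sites = pL ≈ 0.126048 × 2181 = 274.910688 ≈ 275.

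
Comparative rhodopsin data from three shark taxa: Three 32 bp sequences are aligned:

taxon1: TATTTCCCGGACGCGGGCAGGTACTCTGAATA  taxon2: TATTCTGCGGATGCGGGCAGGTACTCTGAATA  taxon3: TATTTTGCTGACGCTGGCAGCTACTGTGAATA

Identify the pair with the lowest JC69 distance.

taxon1–taxon2: 4/32 differ, p = 0.125, d = 0.137.
taxon1–taxon3: 6/32 differ, p = 0.188, d = 0.216.
taxon2–taxon3: 6/32 differ, p = 0.188, d = 0.216.
The smallest distance is between taxon1 and taxon2.

taxon1 and taxon2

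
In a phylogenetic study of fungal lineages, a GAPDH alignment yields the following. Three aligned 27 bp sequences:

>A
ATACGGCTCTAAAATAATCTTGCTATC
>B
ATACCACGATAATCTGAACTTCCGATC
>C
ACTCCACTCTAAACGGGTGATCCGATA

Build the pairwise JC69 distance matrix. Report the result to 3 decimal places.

d(A,B) = 0.511, d(A,C) = 0.770, d(B,C) = 0.588

A–B: 10/27 sites differ → p ≈ 0.37037, d = −0.75 ln(1 − 0.493827) = 0.510658 ≈ 0.511.
A–C: 13/27 sites differ → p ≈ 0.481481, d = −0.75 ln(1 − 0.641975) = 0.770364 ≈ 0.770.
B–C: 11/27 sites differ → p ≈ 0.407407, d = −0.75 ln(1 − 0.543209) = 0.587647 ≈ 0.588.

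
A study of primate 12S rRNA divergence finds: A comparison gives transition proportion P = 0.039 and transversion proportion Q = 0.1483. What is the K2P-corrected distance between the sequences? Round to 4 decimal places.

0.2162

Under the Kimura two-parameter model, d = −½ ln(1 − 2P − Q) − ¼ ln(1 − 2Q).
1 − 2P − Q = 0.7737, giving −½ ln(0.7737) = 0.128286.
1 − 2Q = 0.7034, giving −¼ ln(0.7034) = 0.087957.
d = 0.128286 + 0.087957 = 0.216243.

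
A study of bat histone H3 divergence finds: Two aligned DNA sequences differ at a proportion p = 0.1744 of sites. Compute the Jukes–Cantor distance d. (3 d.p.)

d = −(3/4) ln(1 − 4p/3) = −0.75 ln(1 − 0.232533) = −0.75 ln(0.767467)
  = −0.75 × (-0.264660) = 0.198495 substitutions/site.

0.198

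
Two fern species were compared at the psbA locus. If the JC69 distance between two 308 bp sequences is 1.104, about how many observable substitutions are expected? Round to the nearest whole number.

Invert JC69: p = (3/4)(1 − e^(−4d/3)) = 0.75 × (1 − e^(-1.472)) = 0.75 × (1 − 0.229466) = 0.577901.
Expected differing sites = pL ≈ 0.577901 × 308 = 177.993508 ≈ 178.

178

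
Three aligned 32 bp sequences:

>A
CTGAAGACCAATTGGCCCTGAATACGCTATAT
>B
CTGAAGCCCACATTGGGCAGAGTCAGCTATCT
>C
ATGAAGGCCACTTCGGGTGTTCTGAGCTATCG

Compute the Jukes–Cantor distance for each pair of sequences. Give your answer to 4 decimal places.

d(A,B) = 0.4598, d(A,C) = 0.7356, d(B,C) = 0.4598

A–B: 11/32 sites differ → p = 0.34375, d = −0.75 ln(1 − 0.458333) = 0.459828 ≈ 0.4598.
A–C: 15/32 sites differ → p = 0.46875, d = −0.75 ln(1 − 0.625) = 0.735622 ≈ 0.7356.
B–C: 11/32 sites differ → p = 0.34375, d = −0.75 ln(1 − 0.458333) = 0.459828 ≈ 0.4598.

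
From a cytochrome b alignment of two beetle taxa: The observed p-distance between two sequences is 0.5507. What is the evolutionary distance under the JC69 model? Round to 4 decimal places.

0.9939

d = −(3/4) ln(1 − 4p/3) = −0.75 ln(1 − 0.734267) = −0.75 ln(0.265733)
  = −0.75 × (-1.325263) = 0.993947 substitutions/site.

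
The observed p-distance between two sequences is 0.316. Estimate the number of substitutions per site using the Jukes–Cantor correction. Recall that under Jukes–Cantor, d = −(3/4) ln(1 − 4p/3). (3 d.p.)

d = −(3/4) ln(1 − 4p/3) = −0.75 ln(1 − 0.421333) = −0.75 ln(0.578667)
  = −0.75 × (-0.547028) = 0.410271 substitutions/site.

0.410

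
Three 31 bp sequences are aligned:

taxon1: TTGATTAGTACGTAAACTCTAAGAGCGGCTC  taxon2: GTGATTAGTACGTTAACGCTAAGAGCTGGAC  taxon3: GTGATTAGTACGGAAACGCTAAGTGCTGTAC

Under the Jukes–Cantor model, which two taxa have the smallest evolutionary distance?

taxon1–taxon2: 6/31 differ, p = 0.194, d = 0.224.
taxon1–taxon3: 7/31 differ, p = 0.226, d = 0.269.
taxon2–taxon3: 4/31 differ, p = 0.129, d = 0.142.
The smallest distance is between taxon2 and taxon3.

taxon2 and taxon3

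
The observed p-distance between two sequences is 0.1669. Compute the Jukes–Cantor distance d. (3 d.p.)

d = −(3/4) ln(1 − 4p/3) = −0.75 ln(1 − 0.222533) = −0.75 ln(0.777467)
  = −0.75 × (-0.251714) = 0.188786 substitutions/site.

0.189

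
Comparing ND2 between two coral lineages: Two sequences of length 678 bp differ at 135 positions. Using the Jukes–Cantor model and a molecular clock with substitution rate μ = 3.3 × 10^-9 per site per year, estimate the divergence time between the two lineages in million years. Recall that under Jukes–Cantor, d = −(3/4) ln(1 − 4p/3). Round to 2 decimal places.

35.06

p = 135/678 ≈ 0.199115.
d = −(3/4) ln(1 − 4p/3) = −0.75 ln(1 − 0.265487) = −0.75 ln(0.734513)
  = −0.75 × (-0.308548) = 0.231411 substitutions/site.
Under a molecular clock d = 2μt, so t = d/(2μ) = 0.231411 / (2 × 3.3 × 10^-9) = 35.06 million years.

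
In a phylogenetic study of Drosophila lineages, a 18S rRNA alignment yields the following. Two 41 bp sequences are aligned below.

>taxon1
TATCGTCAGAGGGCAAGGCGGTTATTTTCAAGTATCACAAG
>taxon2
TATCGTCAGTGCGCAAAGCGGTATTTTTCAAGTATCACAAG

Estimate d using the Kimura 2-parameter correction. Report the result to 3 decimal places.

Of 41 sites, 1 differences are transitions and 4 are transversions, so P = 1/41 ≈ 0.02439 and Q = 4/41 ≈ 0.097561.
Under the Kimura two-parameter model, d = −½ ln(1 − 2P − Q) − ¼ ln(1 − 2Q).
1 − 2P − Q = 0.853659, giving −½ ln(0.853659) = 0.079112.
1 − 2Q = 0.804878, giving −¼ ln(0.804878) = 0.054266.
d = 0.079112 + 0.054266 = 0.133378.

0.133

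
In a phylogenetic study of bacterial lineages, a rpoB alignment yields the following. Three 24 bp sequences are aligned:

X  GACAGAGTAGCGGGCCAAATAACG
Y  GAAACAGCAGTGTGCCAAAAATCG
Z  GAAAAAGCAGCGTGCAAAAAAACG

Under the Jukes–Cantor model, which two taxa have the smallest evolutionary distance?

X–Y: 7/24 differ, p = 0.292, d = 0.369.
X–Z: 6/24 differ, p = 0.250, d = 0.304.
Y–Z: 4/24 differ, p = 0.167, d = 0.188.
The smallest distance is between Y and Z.

Y and Z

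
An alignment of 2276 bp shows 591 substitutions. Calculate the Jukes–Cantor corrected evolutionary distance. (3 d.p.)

0.319

p = 591/2276 ≈ 0.259666.
d = −(3/4) ln(1 − 4p/3) = −0.75 ln(1 − 0.346221) = −0.75 ln(0.653779)
  = −0.75 × (-0.424986) = 0.318740 substitutions/site.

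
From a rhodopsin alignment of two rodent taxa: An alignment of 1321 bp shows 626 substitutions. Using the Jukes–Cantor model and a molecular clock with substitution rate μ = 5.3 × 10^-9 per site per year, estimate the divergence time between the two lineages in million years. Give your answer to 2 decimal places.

p = 626/1321 ≈ 0.473883.
d = −(3/4) ln(1 − 4p/3) = −0.75 ln(1 − 0.631844) = −0.75 ln(0.368156)
  = −0.75 × (-0.999249) = 0.749437 substitutions/site.
Under a molecular clock d = 2μt, so t = d/(2μ) = 0.749437 / (2 × 5.3 × 10^-9) = 70.70 million years.

70.70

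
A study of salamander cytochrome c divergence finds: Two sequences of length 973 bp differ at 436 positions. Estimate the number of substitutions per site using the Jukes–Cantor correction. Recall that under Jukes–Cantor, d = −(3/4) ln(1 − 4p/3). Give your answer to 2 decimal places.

0.68

p = 436/973 ≈ 0.448099.
d = −(3/4) ln(1 − 4p/3) = −0.75 ln(1 − 0.597465) = −0.75 ln(0.402535)
  = −0.75 × (-0.909973) = 0.682480 substitutions/site.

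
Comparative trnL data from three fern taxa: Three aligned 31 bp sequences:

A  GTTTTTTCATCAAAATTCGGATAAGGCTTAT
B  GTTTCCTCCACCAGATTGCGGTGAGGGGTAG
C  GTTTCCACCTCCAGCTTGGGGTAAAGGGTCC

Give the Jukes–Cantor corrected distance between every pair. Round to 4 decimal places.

d(A,B) = 0.6143, d(A,C) = 0.6913, d(B,C) = 0.3163

A–B: 13/31 sites differ → p ≈ 0.419355, d = −0.75 ln(1 − 0.55914) = 0.614271 ≈ 0.6143.
A–C: 14/31 sites differ → p ≈ 0.451613, d = −0.75 ln(1 − 0.602151) = 0.691262 ≈ 0.6913.
B–C: 8/31 sites differ → p ≈ 0.258065, d = −0.75 ln(1 − 0.344087) = 0.316295 ≈ 0.3163.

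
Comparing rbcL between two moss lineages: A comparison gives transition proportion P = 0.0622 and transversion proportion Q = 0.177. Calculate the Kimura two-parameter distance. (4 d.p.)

0.2886

Under the Kimura two-parameter model, d = −½ ln(1 − 2P − Q) − ¼ ln(1 − 2Q).
1 − 2P − Q = 0.6986, giving −½ ln(0.6986) = 0.179338.
1 − 2Q = 0.646, giving −¼ ln(0.646) = 0.109239.
d = 0.179338 + 0.109239 = 0.288577.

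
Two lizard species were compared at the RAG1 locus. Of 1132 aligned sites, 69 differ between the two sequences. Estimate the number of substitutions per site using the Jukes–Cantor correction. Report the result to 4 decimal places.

0.0636

p = 69/1132 ≈ 0.060954.
d = −(3/4) ln(1 − 4p/3) = −0.75 ln(1 − 0.081272) = −0.75 ln(0.918728)
  = −0.75 × (-0.084765) = 0.063574 substitutions/site.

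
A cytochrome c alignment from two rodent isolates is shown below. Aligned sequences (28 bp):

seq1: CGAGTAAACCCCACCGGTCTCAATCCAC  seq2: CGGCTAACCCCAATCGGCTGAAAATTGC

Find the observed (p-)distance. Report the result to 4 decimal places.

0.4643

The sequences differ at 13 of 28 positions.
p = 13/28 = 0.464285… ≈ 0.4643 (to 4 d.p.).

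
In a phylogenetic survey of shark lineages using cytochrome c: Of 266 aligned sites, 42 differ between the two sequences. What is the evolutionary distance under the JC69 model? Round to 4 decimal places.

0.1773

p = 42/266 ≈ 0.157895.
d = −(3/4) ln(1 − 4p/3) = −0.75 ln(1 − 0.210527) = −0.75 ln(0.789473)
  = −0.75 × (-0.236390) = 0.177293 substitutions/site.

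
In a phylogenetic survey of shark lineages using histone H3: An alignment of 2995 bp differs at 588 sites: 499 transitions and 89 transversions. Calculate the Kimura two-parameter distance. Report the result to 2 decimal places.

0.24

P = 499/2995 ≈ 0.166611 and Q = 89/2995 ≈ 0.029716.
Under the Kimura two-parameter model, d = −½ ln(1 − 2P − Q) − ¼ ln(1 − 2Q).
1 − 2P − Q = 0.637062, giving −½ ln(0.637062) = 0.225444.
1 − 2Q = 0.940568, giving −¼ ln(0.940568) = 0.015318.
d = 0.225444 + 0.015318 = 0.240762.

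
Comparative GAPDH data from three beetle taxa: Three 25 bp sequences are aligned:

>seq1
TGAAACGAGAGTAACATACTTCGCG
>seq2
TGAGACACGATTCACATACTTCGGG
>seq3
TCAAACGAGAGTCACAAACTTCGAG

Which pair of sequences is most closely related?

seq1 and seq3

seq1–seq2: 6/25 differ, p = 0.240, d = 0.289.
seq1–seq3: 4/25 differ, p = 0.160, d = 0.180.
seq2–seq3: 7/25 differ, p = 0.280, d = 0.351.
The smallest distance is between seq1 and seq3.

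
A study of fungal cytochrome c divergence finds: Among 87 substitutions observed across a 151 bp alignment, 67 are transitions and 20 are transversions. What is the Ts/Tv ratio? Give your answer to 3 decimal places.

R = 67/20 = 3.350.

3.350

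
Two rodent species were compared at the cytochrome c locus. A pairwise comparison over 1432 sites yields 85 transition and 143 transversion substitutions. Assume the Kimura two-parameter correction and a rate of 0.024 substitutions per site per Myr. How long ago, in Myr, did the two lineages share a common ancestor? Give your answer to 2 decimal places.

P = 85/1432 ≈ 0.059358 and Q = 143/1432 ≈ 0.09986.
Under the Kimura two-parameter model, d = −½ ln(1 − 2P − Q) − ¼ ln(1 − 2Q).
1 − 2P − Q = 0.781424, giving −½ ln(0.781424) = 0.123319.
1 − 2Q = 0.80028, giving −¼ ln(0.80028) = 0.055698.
d = 0.123319 + 0.055698 = 0.179017.
Under a molecular clock d = 2μt, so t = d/(2μ) = 0.179017 / (2 × 0.024) = 3.73 Myr.

3.73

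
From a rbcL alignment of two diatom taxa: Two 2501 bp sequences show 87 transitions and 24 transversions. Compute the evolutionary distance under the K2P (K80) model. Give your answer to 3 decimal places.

P = 87/2501 ≈ 0.034786 and Q = 24/2501 ≈ 0.009596.
Under the Kimura two-parameter model, d = −½ ln(1 − 2P − Q) − ¼ ln(1 − 2Q).
1 − 2P − Q = 0.920832, giving −½ ln(0.920832) = 0.041239.
1 − 2Q = 0.980808, giving −¼ ln(0.980808) = 0.004845.
d = 0.041239 + 0.004845 = 0.046084.

0.046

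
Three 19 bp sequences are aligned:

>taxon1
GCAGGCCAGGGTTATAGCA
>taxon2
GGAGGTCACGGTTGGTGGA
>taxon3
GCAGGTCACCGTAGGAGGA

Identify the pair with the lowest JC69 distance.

taxon1–taxon2: 7/19 differ, p = 0.368, d = 0.507.
taxon1–taxon3: 7/19 differ, p = 0.368, d = 0.507.
taxon2–taxon3: 4/19 differ, p = 0.211, d = 0.247.
The smallest distance is between taxon2 and taxon3.

taxon2 and taxon3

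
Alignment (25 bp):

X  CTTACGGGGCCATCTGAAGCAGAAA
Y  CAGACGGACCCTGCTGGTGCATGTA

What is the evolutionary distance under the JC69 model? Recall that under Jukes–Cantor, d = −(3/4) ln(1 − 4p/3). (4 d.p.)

0.6626

The sequences differ at 11 of 25 sites, so p = 11/25 = 0.44.
d = −(3/4) ln(1 − 4p/3) = −0.75 ln(1 − 0.586667) = −0.75 ln(0.413333)
  = −0.75 × (-0.883502) = 0.662627 substitutions/site.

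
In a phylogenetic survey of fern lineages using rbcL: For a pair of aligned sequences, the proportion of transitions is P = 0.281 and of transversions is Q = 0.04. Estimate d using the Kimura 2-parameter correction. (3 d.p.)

Under the Kimura two-parameter model, d = −½ ln(1 − 2P − Q) − ¼ ln(1 − 2Q).
1 − 2P − Q = 0.398, giving −½ ln(0.398) = 0.460652.
1 − 2Q = 0.92, giving −¼ ln(0.92) = 0.020845.
d = 0.460652 + 0.020845 = 0.481497.

0.481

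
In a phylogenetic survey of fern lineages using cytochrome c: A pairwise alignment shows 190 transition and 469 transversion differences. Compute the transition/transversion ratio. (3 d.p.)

0.405

R = 190/469 = 0.405117… ≈ 0.405 (to 3 d.p.).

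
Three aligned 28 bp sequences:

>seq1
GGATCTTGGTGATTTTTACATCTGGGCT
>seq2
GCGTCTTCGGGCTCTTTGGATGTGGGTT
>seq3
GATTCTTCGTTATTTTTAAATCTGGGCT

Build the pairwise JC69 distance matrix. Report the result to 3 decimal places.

d(seq1,seq2) = 0.485, d(seq1,seq3) = 0.204, d(seq2,seq3) = 0.485

seq1–seq2: 10/28 sites differ → p ≈ 0.357143, d = −0.75 ln(1 − 0.476191) = 0.484971 ≈ 0.485.
seq1–seq3: 5/28 sites differ → p ≈ 0.178571, d = −0.75 ln(1 − 0.238095) = 0.203950 ≈ 0.204.
seq2–seq3: 10/28 sites differ → p ≈ 0.357143, d = −0.75 ln(1 − 0.476191) = 0.484971 ≈ 0.485.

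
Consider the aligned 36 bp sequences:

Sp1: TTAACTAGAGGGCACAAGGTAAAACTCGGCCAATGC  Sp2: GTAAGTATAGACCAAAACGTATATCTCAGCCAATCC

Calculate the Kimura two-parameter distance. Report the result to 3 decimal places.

0.397

Of 36 sites, 2 differences are transitions and 9 are transversions, so P = 2/36 ≈ 0.055556 and Q = 9/36 = 0.25.
Under the Kimura two-parameter model, d = −½ ln(1 − 2P − Q) − ¼ ln(1 − 2Q).
1 − 2P − Q = 0.638888, giving −½ ln(0.638888) = 0.224013.
1 − 2Q = 0.5, giving −¼ ln(0.5) = 0.173287.
d = 0.224013 + 0.173287 = 0.397300.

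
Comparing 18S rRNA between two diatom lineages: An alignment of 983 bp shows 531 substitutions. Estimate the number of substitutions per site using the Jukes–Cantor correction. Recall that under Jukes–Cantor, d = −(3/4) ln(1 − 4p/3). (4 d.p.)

p = 531/983 ≈ 0.540183.
d = −(3/4) ln(1 − 4p/3) = −0.75 ln(1 − 0.720244) = −0.75 ln(0.279756)
  = −0.75 × (-1.273837) = 0.955378 substitutions/site.

0.9554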